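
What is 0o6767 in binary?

Each octal digit is 3 bits: 6=110 7=111 6=110 7=111.

0b110111110111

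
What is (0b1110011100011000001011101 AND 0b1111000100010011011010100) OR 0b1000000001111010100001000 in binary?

0b1110011100011000001011101 AND 0b1111000100010011011010100 = 0b1110000100010000001010100.
Then OR with 0b1000000001111010100001000.

0b1110000101111010101011100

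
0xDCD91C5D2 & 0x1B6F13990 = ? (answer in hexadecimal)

0x184910190

AND each hex digit independently (no carries):
  D&1=1, C&B=8, D&6=4, 9&F=9, 1&1=1, C&3=0, 5&9=1, D&9=9, 2&0=0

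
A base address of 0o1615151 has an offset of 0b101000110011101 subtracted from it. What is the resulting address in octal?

0b101000110011101 = 0o50635 in octal.
Subtract column by column in base 8:
  1-5 → 4 (borrow)
  5-3-1 → 1
  1-6 → 3 (borrow)
  5-0-1 → 4
  1-5 → 4 (borrow)
  6-0-1 → 5
  1-0 → 1

0o1544314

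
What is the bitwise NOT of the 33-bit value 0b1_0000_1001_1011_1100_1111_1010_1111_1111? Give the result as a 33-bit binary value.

0b011110110010000110000010100000000

Invert each bit: 100001001101111001111101011111111 → 011110110010000110000010100000000.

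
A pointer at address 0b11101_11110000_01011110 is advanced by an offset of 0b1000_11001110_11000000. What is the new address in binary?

Add column by column in base 2, right to left:
  0+0 = 0
  1+0 = 1
  1+0 = 1
  1+0 = 1
  1+0 = 1
  0+0 = 0
  1+1 = 0 carry 1
  0+1+1 = 0 carry 1
  0+0+1 = 1
  0+1 = 1
  0+1 = 1
  0+1 = 1
  1+0 = 1
  1+0 = 1
  1+1 = 0 carry 1
  1+1+1 = 1 carry 1
  1+0+1 = 0 carry 1
  0+0+1 = 1
  1+0 = 1
  1+1 = 0 carry 1
  1+0+1 = 0 carry 1
  final carry 1

0b1001101011111100011110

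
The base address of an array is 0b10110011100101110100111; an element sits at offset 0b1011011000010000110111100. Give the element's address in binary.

0b1110001011110110101100011

Add column by column in base 2, right to left:
  1+0 = 1
  1+0 = 1
  1+1 = 0 carry 1
  0+1+1 = 0 carry 1
  0+1+1 = 0 carry 1
  1+1+1 = 1 carry 1
  0+0+1 = 1
  1+1 = 0 carry 1
  1+1+1 = 1 carry 1
  1+0+1 = 0 carry 1
  0+0+1 = 1
  1+0 = 1
  0+0 = 0
  0+1 = 1
  1+0 = 1
  1+0 = 1
  1+0 = 1
  0+0 = 0
  0+1 = 1
  1+1 = 0 carry 1
  1+0+1 = 0 carry 1
  0+1+1 = 0 carry 1
  1+1+1 = 1 carry 1
  0+0+1 = 1
  0+1 = 1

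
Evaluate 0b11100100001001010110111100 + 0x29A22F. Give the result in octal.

0b11100100001001010110111100 = 0o344112674 in octal.
0x29A22F = 0o12321057 in octal.
Add column by column in base 8, right to left:
  4+7 = 3 carry 1
  7+5+1 = 5 carry 1
  6+0+1 = 7
  2+1 = 3
  1+2 = 3
  1+3 = 4
  4+2 = 6
  4+1 = 5
  3+0 = 3

0o356433753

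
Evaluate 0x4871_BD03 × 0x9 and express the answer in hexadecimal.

Multiply each base-16 digit by 9, carrying:
  3×9 = 27 → write B carry 1
  0×9+1 = 1 → write 1
  D×9 = 117 → write 5 carry 7
  B×9+7 = 106 → write A carry 6
  1×9+6 = 15 → write F
  7×9 = 63 → write F carry 3
  8×9+3 = 75 → write B carry 4
  4×9+4 = 40 → write 8 carry 2
  remaining carry: 2

0x28BFFA51B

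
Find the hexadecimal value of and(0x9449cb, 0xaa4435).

AND each hex digit independently (no carries):
  9&a=8, 4&a=0, 4&4=4, 9&4=0, c&3=0, b&5=1

0x804001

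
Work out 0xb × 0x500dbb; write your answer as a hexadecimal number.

Multiply each base-16 digit by 11, carrying:
  b×11 = 121 → write 9 carry 7
  b×11+7 = 128 → write 0 carry 8
  d×11+8 = 151 → write 7 carry 9
  0×11+9 = 9 → write 9
  0×11 = 0 → write 0
  5×11 = 55 → write 7 carry 3
  remaining carry: 3

0x3709709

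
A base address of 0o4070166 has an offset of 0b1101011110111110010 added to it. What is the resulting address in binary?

0b101110010111001101000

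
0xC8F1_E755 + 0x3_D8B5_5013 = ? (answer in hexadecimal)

Add column by column in base 16, right to left:
  5+3 = 8
  5+1 = 6
  7+0 = 7
  E+5 = 3 carry 1
  1+5+1 = 7
  F+B = A carry 1
  8+8+1 = 1 carry 1
  C+D+1 = A carry 1
  0+3+1 = 4

0x4A1A73768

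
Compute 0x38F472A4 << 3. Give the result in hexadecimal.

0x1C7A39520

3 bits is not a whole number of base-16 digits; in binary: 111000111101000111001010100100 << 3 = 111000111101000111001010100100000.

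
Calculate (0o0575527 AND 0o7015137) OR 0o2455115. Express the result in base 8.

0o2455137

0o0575527 AND 0o7015137 = 0o0015127.
Then OR with 0o2455115.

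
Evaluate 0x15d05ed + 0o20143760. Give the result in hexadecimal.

0o20143760 = 0x40c7f0 in hexadecimal.
Add column by column in base 16, right to left:
  d+0 = d
  e+f = d carry 1
  5+7+1 = d
  0+c = c
  d+0 = d
  5+4 = 9
  1+0 = 1

0x19dcddd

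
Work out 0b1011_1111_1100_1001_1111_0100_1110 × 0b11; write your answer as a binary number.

0b100011111101011101110111101010

Multiply each base-2 digit by 3, carrying:
  0×3 = 0 → write 0
  1×3 = 3 → write 1 carry 1
  1×3+1 = 4 → write 0 carry 2
  1×3+2 = 5 → write 1 carry 2
  0×3+2 = 2 → write 0 carry 1
  0×3+1 = 1 → write 1
  1×3 = 3 → write 1 carry 1
  0×3+1 = 1 → write 1
  1×3 = 3 → write 1 carry 1
  1×3+1 = 4 → write 0 carry 2
  1×3+2 = 5 → write 1 carry 2
  1×3+2 = 5 → write 1 carry 2
  1×3+2 = 5 → write 1 carry 2
  0×3+2 = 2 → write 0 carry 1
  0×3+1 = 1 → write 1
  1×3 = 3 → write 1 carry 1
  0×3+1 = 1 → write 1
  0×3 = 0 → write 0
  1×3 = 3 → write 1 carry 1
  1×3+1 = 4 → write 0 carry 2
  1×3+2 = 5 → write 1 carry 2
  1×3+2 = 5 → write 1 carry 2
  1×3+2 = 5 → write 1 carry 2
  1×3+2 = 5 → write 1 carry 2
  1×3+2 = 5 → write 1 carry 2
  1×3+2 = 5 → write 1 carry 2
  0×3+2 = 2 → write 0 carry 1
  1×3+1 = 4 → write 0 carry 2
  remaining carry: 10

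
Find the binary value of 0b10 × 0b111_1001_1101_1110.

0b1111001110111100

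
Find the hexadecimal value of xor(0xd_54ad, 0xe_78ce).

XOR each hex digit independently (no carries):
  d^e=3, 5^7=2, 4^8=c, a^c=6, d^e=3

0x32c63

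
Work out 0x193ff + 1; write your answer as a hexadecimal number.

0x19400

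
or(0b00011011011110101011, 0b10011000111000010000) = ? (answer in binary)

0b10011011111110111011

OR bit by bit (1 where either bit is 1):
  00011011011110101011
| 10011000111000010000
= 10011011111110111011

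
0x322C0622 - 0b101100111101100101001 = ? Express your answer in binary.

0x322C0622 = 0b110010001011000000011000100010 in binary.
Subtract column by column in base 2:
  0-1 → 1 (borrow)
  1-0-1 → 0
  0-0 → 0
  0-1 → 1 (borrow)
  0-0-1 → 1 (borrow)
  1-1-1 → 1 (borrow)
  0-0-1 → 1 (borrow)
  0-0-1 → 1 (borrow)
  0-1-1 → 0 (borrow)
  1-1-1 → 1 (borrow)
  1-0-1 → 0
  0-1 → 1 (borrow)
  0-1-1 → 0 (borrow)
  0-1-1 → 0 (borrow)
  0-1-1 → 0 (borrow)
  0-0-1 → 1 (borrow)
  0-0-1 → 1 (borrow)
  0-1-1 → 0 (borrow)
  1-1-1 → 1 (borrow)
  1-0-1 → 0
  0-1 → 1 (borrow)
  1-0-1 → 0
  0-0 → 0
  0-0 → 0
  0-0 → 0
  1-0 → 1
  0-0 → 0
  0-0 → 0
  1-0 → 1
  1-0 → 1

0b110010000101011000101011111001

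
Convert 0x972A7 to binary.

0b10010111001010100111

Expand each hex digit to 4 bits: 9=1001 7=0111 2=0010 A=1010 7=0111.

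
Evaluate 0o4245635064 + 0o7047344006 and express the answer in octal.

0o13315201072

Add column by column in base 8, right to left:
  4+6 = 2 carry 1
  6+0+1 = 7
  0+0 = 0
  5+4 = 1 carry 1
  3+4+1 = 0 carry 1
  6+3+1 = 2 carry 1
  5+7+1 = 5 carry 1
  4+4+1 = 1 carry 1
  2+0+1 = 3
  4+7 = 3 carry 1
  final carry 1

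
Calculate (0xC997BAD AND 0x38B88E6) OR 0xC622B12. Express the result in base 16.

0xCEB2BB6

0xC997BAD AND 0x38B88E6 = 0x08908A4.
Then OR with 0xC622B12.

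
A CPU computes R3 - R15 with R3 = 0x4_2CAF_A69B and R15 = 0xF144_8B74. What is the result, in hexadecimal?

Subtract column by column in base 16:
  B-4 → 7
  9-7 → 2
  6-B → B (borrow)
  A-8-1 → 1
  F-4 → B
  A-4 → 6
  C-1 → B
  2-F → 3 (borrow)
  4-0-1 → 3

0x33B6B1B27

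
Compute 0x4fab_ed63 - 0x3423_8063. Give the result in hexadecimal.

0x1b886d00

Subtract column by column in base 16:
  3-3 → 0
  6-6 → 0
  d-0 → d
  e-8 → 6
  b-3 → 8
  a-2 → 8
  f-4 → b
  4-3 → 1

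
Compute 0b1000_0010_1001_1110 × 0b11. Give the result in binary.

Multiply each base-2 digit by 3, carrying:
  0×3 = 0 → write 0
  1×3 = 3 → write 1 carry 1
  1×3+1 = 4 → write 0 carry 2
  1×3+2 = 5 → write 1 carry 2
  1×3+2 = 5 → write 1 carry 2
  0×3+2 = 2 → write 0 carry 1
  0×3+1 = 1 → write 1
  1×3 = 3 → write 1 carry 1
  0×3+1 = 1 → write 1
  1×3 = 3 → write 1 carry 1
  0×3+1 = 1 → write 1
  0×3 = 0 → write 0
  0×3 = 0 → write 0
  0×3 = 0 → write 0
  0×3 = 0 → write 0
  1×3 = 3 → write 1 carry 1
  remaining carry: 1

0b11000011111011010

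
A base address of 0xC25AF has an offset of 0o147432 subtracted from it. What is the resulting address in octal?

0xC25AF = 0o3022657 in octal.
Subtract column by column in base 8:
  7-2 → 5
  5-3 → 2
  6-4 → 2
  2-7 → 3 (borrow)
  2-4-1 → 5 (borrow)
  0-1-1 → 6 (borrow)
  3-0-1 → 2

0o2653225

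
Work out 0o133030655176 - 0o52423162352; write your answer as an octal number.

0o60405472624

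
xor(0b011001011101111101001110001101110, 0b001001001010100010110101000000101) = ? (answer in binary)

XOR bit by bit (1 where the bits differ):
  011001011101111101001110001101110
^ 001001001010100010110101000000101
= 010000010111011111111011001101011

0b010000010111011111111011001101011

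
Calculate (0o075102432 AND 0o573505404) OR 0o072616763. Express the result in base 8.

0o73716763

0o075102432 AND 0o573505404 = 0o071100400.
Then OR with 0o072616763.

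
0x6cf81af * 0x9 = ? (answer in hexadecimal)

0x3d4b8f27

Multiply each base-16 digit by 9, carrying:
  f×9 = 135 → write 7 carry 8
  a×9+8 = 98 → write 2 carry 6
  1×9+6 = 15 → write f
  8×9 = 72 → write 8 carry 4
  f×9+4 = 139 → write b carry 8
  c×9+8 = 116 → write 4 carry 7
  6×9+7 = 61 → write d carry 3
  remaining carry: 3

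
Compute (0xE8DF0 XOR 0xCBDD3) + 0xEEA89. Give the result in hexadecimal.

First 0xE8DF0 XOR 0xCBDD3 = 0x23023.
Add column by column in base 16, right to left:
  3+9 = C
  2+8 = A
  0+A = A
  3+E = 1 carry 1
  2+E+1 = 1 carry 1
  final carry 1

0x111AAC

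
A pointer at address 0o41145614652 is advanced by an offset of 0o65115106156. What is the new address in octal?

0o126262723030

Add column by column in base 8, right to left:
  2+6 = 0 carry 1
  5+5+1 = 3 carry 1
  6+1+1 = 0 carry 1
  4+6+1 = 3 carry 1
  1+0+1 = 2
  6+1 = 7
  5+5 = 2 carry 1
  4+1+1 = 6
  1+1 = 2
  1+5 = 6
  4+6 = 2 carry 1
  final carry 1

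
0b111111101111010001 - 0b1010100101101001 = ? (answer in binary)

Subtract column by column in base 2:
  1-1 → 0
  0-0 → 0
  0-0 → 0
  0-1 → 1 (borrow)
  1-0-1 → 0
  0-1 → 1 (borrow)
  1-1-1 → 1 (borrow)
  1-0-1 → 0
  1-1 → 0
  1-0 → 1
  0-0 → 0
  1-1 → 0
  1-0 → 1
  1-1 → 0
  1-0 → 1
  1-1 → 0
  1-0 → 1
  1-0 → 1

0b110101001001101000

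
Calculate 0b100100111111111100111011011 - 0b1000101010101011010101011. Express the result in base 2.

Subtract column by column in base 2:
  1-1 → 0
  1-1 → 0
  0-0 → 0
  1-1 → 0
  1-0 → 1
  0-1 → 1 (borrow)
  1-0-1 → 0
  1-1 → 0
  1-0 → 1
  0-1 → 1 (borrow)
  0-1-1 → 0 (borrow)
  1-0-1 → 0
  1-1 → 0
  1-0 → 1
  1-1 → 0
  1-0 → 1
  1-1 → 0
  1-0 → 1
  1-1 → 0
  1-0 → 1
  1-1 → 0
  0-0 → 0
  0-0 → 0
  1-0 → 1
  0-1 → 1 (borrow)
  0-0-1 → 1 (borrow)
  1-0-1 → 0

0b11100010101010001100110000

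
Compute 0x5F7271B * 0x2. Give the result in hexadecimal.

0xBEE4E36

Multiply each base-16 digit by 2, carrying:
  B×2 = 22 → write 6 carry 1
  1×2+1 = 3 → write 3
  7×2 = 14 → write E
  2×2 = 4 → write 4
  7×2 = 14 → write E
  F×2 = 30 → write E carry 1
  5×2+1 = 11 → write B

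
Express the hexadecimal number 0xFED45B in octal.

0o77552133

Expand each hex digit to 4 bits: F=1111 E=1110 D=1101 4=0100 5=0101 B=1011.
Group the bits in threes: 111 111 101 101 010 001 011 011 → 77552133.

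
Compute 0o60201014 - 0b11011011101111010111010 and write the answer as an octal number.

0b11011011101111010111010 = 0o33357272 in octal.
Subtract column by column in base 8:
  4-2 → 2
  1-7 → 2 (borrow)
  0-2-1 → 5 (borrow)
  1-7-1 → 1 (borrow)
  0-5-1 → 2 (borrow)
  2-3-1 → 6 (borrow)
  0-3-1 → 4 (borrow)
  6-3-1 → 2

0o24621522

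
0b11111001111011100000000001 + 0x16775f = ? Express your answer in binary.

0b11111111100010111101100000

0x16775f = 0b101100111011101011111 in binary.
Add column by column in base 2, right to left:
  1+1 = 0 carry 1
  0+1+1 = 0 carry 1
  0+1+1 = 0 carry 1
  0+1+1 = 0 carry 1
  0+1+1 = 0 carry 1
  0+0+1 = 1
  0+1 = 1
  0+0 = 0
  0+1 = 1
  0+1 = 1
  0+1 = 1
  1+0 = 1
  1+1 = 0 carry 1
  1+1+1 = 1 carry 1
  0+1+1 = 0 carry 1
  1+0+1 = 0 carry 1
  1+0+1 = 0 carry 1
  1+1+1 = 1 carry 1
  1+1+1 = 1 carry 1
  0+0+1 = 1
  0+1 = 1
  1+0 = 1
  1+0 = 1
  1+0 = 1
  1+0 = 1
  1+0 = 1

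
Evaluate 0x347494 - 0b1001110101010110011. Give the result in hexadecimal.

0b1001110101010110011 = 0x4EAB3 in hexadecimal.
Subtract column by column in base 16:
  4-3 → 1
  9-B → E (borrow)
  4-A-1 → 9 (borrow)
  7-E-1 → 8 (borrow)
  4-4-1 → F (borrow)
  3-0-1 → 2

0x2F89E1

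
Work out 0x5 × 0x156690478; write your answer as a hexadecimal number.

Multiply each base-16 digit by 5, carrying:
  8×5 = 40 → write 8 carry 2
  7×5+2 = 37 → write 5 carry 2
  4×5+2 = 22 → write 6 carry 1
  0×5+1 = 1 → write 1
  9×5 = 45 → write D carry 2
  6×5+2 = 32 → write 0 carry 2
  6×5+2 = 32 → write 0 carry 2
  5×5+2 = 27 → write B carry 1
  1×5+1 = 6 → write 6

0x6B00D1658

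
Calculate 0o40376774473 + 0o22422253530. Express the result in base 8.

0o63021250223

Add column by column in base 8, right to left:
  3+0 = 3
  7+3 = 2 carry 1
  4+5+1 = 2 carry 1
  4+3+1 = 0 carry 1
  7+5+1 = 5 carry 1
  7+2+1 = 2 carry 1
  6+2+1 = 1 carry 1
  7+2+1 = 2 carry 1
  3+4+1 = 0 carry 1
  0+2+1 = 3
  4+2 = 6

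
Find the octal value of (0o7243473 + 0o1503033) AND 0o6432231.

0o402020

Add column by column in base 8, right to left:
  3+3 = 6
  7+3 = 2 carry 1
  4+0+1 = 5
  3+3 = 6
  4+0 = 4
  2+5 = 7
  7+1 = 0 carry 1
  final carry 1
Sum = 0o10746526; now AND with 0o6432231:
  1&0=0, 0&6=0, 7&4=4, 4&3=0, 6&2=2, 5&2=0, 2&3=2, 6&1=0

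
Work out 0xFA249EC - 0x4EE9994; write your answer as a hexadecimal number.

0xAB3B058

Subtract column by column in base 16:
  C-4 → 8
  E-9 → 5
  9-9 → 0
  4-9 → B (borrow)
  2-E-1 → 3 (borrow)
  A-E-1 → B (borrow)
  F-4-1 → A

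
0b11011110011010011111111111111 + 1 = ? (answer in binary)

0b11011110011010100000000000000

The trailing 14 digits are 1 (max in base 2), so adding 1 cascades: they roll to 0 and the next digit up increments.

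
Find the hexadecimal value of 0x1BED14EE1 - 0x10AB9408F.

Subtract column by column in base 16:
  1-F → 2 (borrow)
  E-8-1 → 5
  E-0 → E
  4-4 → 0
  1-9 → 8 (borrow)
  D-B-1 → 1
  E-A → 4
  B-0 → B
  1-1 → 0

0xB4180E52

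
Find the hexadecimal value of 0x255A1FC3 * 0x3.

Multiply each base-16 digit by 3, carrying:
  3×3 = 9 → write 9
  C×3 = 36 → write 4 carry 2
  F×3+2 = 47 → write F carry 2
  1×3+2 = 5 → write 5
  A×3 = 30 → write E carry 1
  5×3+1 = 16 → write 0 carry 1
  5×3+1 = 16 → write 0 carry 1
  2×3+1 = 7 → write 7

0x700E5F49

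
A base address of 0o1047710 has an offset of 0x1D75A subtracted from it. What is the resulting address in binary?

0b100111100001101110

0o1047710 = 0b1000100111111001000 in binary.
0x1D75A = 0b11101011101011010 in binary.
Subtract column by column in base 2:
  0-0 → 0
  0-1 → 1 (borrow)
  0-0-1 → 1 (borrow)
  1-1-1 → 1 (borrow)
  0-1-1 → 0 (borrow)
  0-0-1 → 1 (borrow)
  1-1-1 → 1 (borrow)
  1-0-1 → 0
  1-1 → 0
  1-1 → 0
  1-1 → 0
  1-0 → 1
  0-1 → 1 (borrow)
  0-0-1 → 1 (borrow)
  1-1-1 → 1 (borrow)
  0-1-1 → 0 (borrow)
  0-1-1 → 0 (borrow)
  0-0-1 → 1 (borrow)
  1-0-1 → 0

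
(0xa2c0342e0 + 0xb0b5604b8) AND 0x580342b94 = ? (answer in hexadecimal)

0x500100390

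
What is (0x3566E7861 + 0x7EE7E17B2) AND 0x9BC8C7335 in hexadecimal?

0x9048C1011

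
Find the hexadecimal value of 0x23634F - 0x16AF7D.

0xCB3D2

Subtract column by column in base 16:
  F-D → 2
  4-7 → D (borrow)
  3-F-1 → 3 (borrow)
  6-A-1 → B (borrow)
  3-6-1 → C (borrow)
  2-1-1 → 0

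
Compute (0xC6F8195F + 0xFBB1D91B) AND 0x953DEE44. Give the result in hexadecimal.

Add column by column in base 16, right to left:
  F+B = A carry 1
  5+1+1 = 7
  9+9 = 2 carry 1
  1+D+1 = F
  8+1 = 9
  F+B = A carry 1
  6+B+1 = 2 carry 1
  C+F+1 = C carry 1
  final carry 1
Sum = 0x1C2A9F27A; now AND with 0x953DEE44:
  1&0=0, C&9=8, 2&5=0, A&3=2, 9&D=9, F&E=E, 2&E=2, 7&4=4, A&4=0

0x8029E240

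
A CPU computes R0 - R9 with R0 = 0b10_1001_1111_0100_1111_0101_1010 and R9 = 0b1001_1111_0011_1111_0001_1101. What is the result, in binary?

0b10000000000001000000111101

Subtract column by column in base 2:
  0-1 → 1 (borrow)
  1-0-1 → 0
  0-1 → 1 (borrow)
  1-1-1 → 1 (borrow)
  1-1-1 → 1 (borrow)
  0-0-1 → 1 (borrow)
  1-0-1 → 0
  0-0 → 0
  1-1 → 0
  1-1 → 0
  1-1 → 0
  1-1 → 0
  0-1 → 1 (borrow)
  0-1-1 → 0 (borrow)
  1-0-1 → 0
  0-0 → 0
  1-1 → 0
  1-1 → 0
  1-1 → 0
  1-1 → 0
  1-1 → 0
  0-0 → 0
  0-0 → 0
  1-1 → 0
  0-0 → 0
  1-0 → 1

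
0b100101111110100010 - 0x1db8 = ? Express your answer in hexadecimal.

0x241ea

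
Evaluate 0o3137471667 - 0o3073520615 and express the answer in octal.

0o43751052

Subtract column by column in base 8:
  7-5 → 2
  6-1 → 5
  6-6 → 0
  1-0 → 1
  7-2 → 5
  4-5 → 7 (borrow)
  7-3-1 → 3
  3-7 → 4 (borrow)
  1-0-1 → 0
  3-3 → 0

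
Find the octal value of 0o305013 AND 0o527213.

AND each oct digit independently (no carries):
  3&5=1, 0&2=0, 5&7=5, 0&2=0, 1&1=1, 3&3=3

0o105013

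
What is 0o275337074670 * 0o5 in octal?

0o1663133460230

Multiply each base-8 digit by 5, carrying:
  0×5 = 0 → write 0
  7×5 = 35 → write 3 carry 4
  6×5+4 = 34 → write 2 carry 4
  4×5+4 = 24 → write 0 carry 3
  7×5+3 = 38 → write 6 carry 4
  0×5+4 = 4 → write 4
  7×5 = 35 → write 3 carry 4
  3×5+4 = 19 → write 3 carry 2
  3×5+2 = 17 → write 1 carry 2
  5×5+2 = 27 → write 3 carry 3
  7×5+3 = 38 → write 6 carry 4
  2×5+4 = 14 → write 6 carry 1
  remaining carry: 1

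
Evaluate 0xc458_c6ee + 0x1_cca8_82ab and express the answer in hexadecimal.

0x291014999

Add column by column in base 16, right to left:
  e+b = 9 carry 1
  e+a+1 = 9 carry 1
  6+2+1 = 9
  c+8 = 4 carry 1
  8+8+1 = 1 carry 1
  5+a+1 = 0 carry 1
  4+c+1 = 1 carry 1
  c+c+1 = 9 carry 1
  0+1+1 = 2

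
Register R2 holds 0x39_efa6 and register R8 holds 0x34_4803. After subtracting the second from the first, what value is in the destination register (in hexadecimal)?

Subtract column by column in base 16:
  6-3 → 3
  a-0 → a
  f-8 → 7
  e-4 → a
  9-4 → 5
  3-3 → 0

0x5a7a3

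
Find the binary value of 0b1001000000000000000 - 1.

0b1000111111111111111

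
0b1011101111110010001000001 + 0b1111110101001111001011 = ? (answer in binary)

Add column by column in base 2, right to left:
  1+1 = 0 carry 1
  0+1+1 = 0 carry 1
  0+0+1 = 1
  0+1 = 1
  0+0 = 0
  0+0 = 0
  1+1 = 0 carry 1
  0+1+1 = 0 carry 1
  0+1+1 = 0 carry 1
  0+1+1 = 0 carry 1
  1+0+1 = 0 carry 1
  0+0+1 = 1
  0+1 = 1
  1+0 = 1
  1+1 = 0 carry 1
  1+0+1 = 0 carry 1
  1+1+1 = 1 carry 1
  1+1+1 = 1 carry 1
  1+1+1 = 1 carry 1
  0+1+1 = 0 carry 1
  1+1+1 = 1 carry 1
  1+1+1 = 1 carry 1
  1+0+1 = 0 carry 1
  0+0+1 = 1
  1+0 = 1

0b1101101110011100000001100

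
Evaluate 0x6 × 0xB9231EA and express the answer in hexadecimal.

Multiply each base-16 digit by 6, carrying:
  A×6 = 60 → write C carry 3
  E×6+3 = 87 → write 7 carry 5
  1×6+5 = 11 → write B
  3×6 = 18 → write 2 carry 1
  2×6+1 = 13 → write D
  9×6 = 54 → write 6 carry 3
  B×6+3 = 69 → write 5 carry 4
  remaining carry: 4

0x456D2B7C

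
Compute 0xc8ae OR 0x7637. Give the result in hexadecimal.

0xfebf

OR each hex digit independently (no carries):
  c|7=f, 8|6=e, a|3=b, e|7=f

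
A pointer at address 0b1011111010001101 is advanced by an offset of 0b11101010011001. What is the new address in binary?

Add column by column in base 2, right to left:
  1+1 = 0 carry 1
  0+0+1 = 1
  1+0 = 1
  1+1 = 0 carry 1
  0+1+1 = 0 carry 1
  0+0+1 = 1
  0+0 = 0
  1+1 = 0 carry 1
  0+0+1 = 1
  1+1 = 0 carry 1
  1+0+1 = 0 carry 1
  1+1+1 = 1 carry 1
  1+1+1 = 1 carry 1
  1+1+1 = 1 carry 1
  0+0+1 = 1
  1+0 = 1

0b1111100100100110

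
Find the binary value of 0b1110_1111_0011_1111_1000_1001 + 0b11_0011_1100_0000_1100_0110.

Add column by column in base 2, right to left:
  1+0 = 1
  0+1 = 1
  0+1 = 1
  1+0 = 1
  0+0 = 0
  0+0 = 0
  0+1 = 1
  1+1 = 0 carry 1
  1+0+1 = 0 carry 1
  1+0+1 = 0 carry 1
  1+0+1 = 0 carry 1
  1+0+1 = 0 carry 1
  1+0+1 = 0 carry 1
  1+0+1 = 0 carry 1
  0+1+1 = 0 carry 1
  0+1+1 = 0 carry 1
  1+1+1 = 1 carry 1
  1+1+1 = 1 carry 1
  1+0+1 = 0 carry 1
  1+0+1 = 0 carry 1
  0+1+1 = 0 carry 1
  1+1+1 = 1 carry 1
  1+0+1 = 0 carry 1
  1+0+1 = 0 carry 1
  final carry 1

0b1001000110000000001001111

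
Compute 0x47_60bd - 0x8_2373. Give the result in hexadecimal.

0x3f3d4a

Subtract column by column in base 16:
  d-3 → a
  b-7 → 4
  0-3 → d (borrow)
  6-2-1 → 3
  7-8 → f (borrow)
  4-0-1 → 3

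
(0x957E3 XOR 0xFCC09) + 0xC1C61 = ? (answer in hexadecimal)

0x12B84B

First 0x957E3 XOR 0xFCC09 = 0x69BEA.
Add column by column in base 16, right to left:
  A+1 = B
  E+6 = 4 carry 1
  B+C+1 = 8 carry 1
  9+1+1 = B
  6+C = 2 carry 1
  final carry 1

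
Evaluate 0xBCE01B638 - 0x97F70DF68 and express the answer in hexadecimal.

Subtract column by column in base 16:
  8-8 → 0
  3-6 → D (borrow)
  6-F-1 → 6 (borrow)
  B-D-1 → D (borrow)
  1-0-1 → 0
  0-7 → 9 (borrow)
  E-F-1 → E (borrow)
  C-7-1 → 4
  B-9 → 2

0x24E90D6D0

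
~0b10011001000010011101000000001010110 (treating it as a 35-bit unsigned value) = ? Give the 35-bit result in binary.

Invert each bit: 10011001000010011101000000001010110 → 01100110111101100010111111110101001.

0b01100110111101100010111111110101001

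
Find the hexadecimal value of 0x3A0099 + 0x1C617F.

0x566218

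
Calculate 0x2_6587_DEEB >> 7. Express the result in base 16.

7 bits is not a whole number of base-16 digits; in binary: 1001100101100001111101111011101011 >> 7 = 100110010110000111110111101.

0x4CB0FBD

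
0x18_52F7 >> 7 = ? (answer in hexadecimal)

0x30A5

7 bits is not a whole number of base-16 digits; in binary: 110000101001011110111 >> 7 = 11000010100101.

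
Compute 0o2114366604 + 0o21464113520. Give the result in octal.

Add column by column in base 8, right to left:
  4+0 = 4
  0+2 = 2
  6+5 = 3 carry 1
  6+3+1 = 2 carry 1
  6+1+1 = 0 carry 1
  3+1+1 = 5
  4+4 = 0 carry 1
  1+6+1 = 0 carry 1
  1+4+1 = 6
  2+1 = 3
  0+2 = 2

0o23600502324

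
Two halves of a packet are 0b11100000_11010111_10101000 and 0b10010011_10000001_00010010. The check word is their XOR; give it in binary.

0b011100110101011010111010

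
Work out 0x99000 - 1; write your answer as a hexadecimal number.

The trailing 3 digits are 0, so subtracting 1 borrows through: they become F and the next digit up decrements.

0x98fff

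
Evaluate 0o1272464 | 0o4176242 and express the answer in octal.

0o5376666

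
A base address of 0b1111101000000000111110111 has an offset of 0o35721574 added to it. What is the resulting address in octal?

0o232722563

0b1111101000000000111110111 = 0o175000767 in octal.
Add column by column in base 8, right to left:
  7+4 = 3 carry 1
  6+7+1 = 6 carry 1
  7+5+1 = 5 carry 1
  0+1+1 = 2
  0+2 = 2
  0+7 = 7
  5+5 = 2 carry 1
  7+3+1 = 3 carry 1
  1+0+1 = 2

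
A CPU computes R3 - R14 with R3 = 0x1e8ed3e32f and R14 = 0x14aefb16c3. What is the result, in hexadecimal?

Subtract column by column in base 16:
  f-3 → c
  2-c → 6 (borrow)
  3-6-1 → c (borrow)
  e-1-1 → c
  3-b → 8 (borrow)
  d-f-1 → d (borrow)
  e-e-1 → f (borrow)
  8-a-1 → d (borrow)
  e-4-1 → 9
  1-1 → 0

0x9dfd8cc6c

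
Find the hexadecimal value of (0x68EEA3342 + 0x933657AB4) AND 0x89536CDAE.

0x880068DA6

Add column by column in base 16, right to left:
  2+4 = 6
  4+B = F
  3+A = D
  3+7 = A
  A+5 = F
  E+6 = 4 carry 1
  E+3+1 = 2 carry 1
  8+3+1 = C
  6+9 = F
Sum = 0xFC24FADF6; now AND with 0x89536CDAE:
  F&8=8, C&9=8, 2&5=0, 4&3=0, F&6=6, A&C=8, D&D=D, F&A=A, 6&E=6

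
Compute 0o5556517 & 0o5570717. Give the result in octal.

AND each oct digit independently (no carries):
  5&5=5, 5&5=5, 5&7=5, 6&0=0, 5&7=5, 1&1=1, 7&7=7

0o5550517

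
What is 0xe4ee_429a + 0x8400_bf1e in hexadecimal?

Add column by column in base 16, right to left:
  a+e = 8 carry 1
  9+1+1 = b
  2+f = 1 carry 1
  4+b+1 = 0 carry 1
  e+0+1 = f
  e+0 = e
  4+4 = 8
  e+8 = 6 carry 1
  final carry 1

0x168ef01b8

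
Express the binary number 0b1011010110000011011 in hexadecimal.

Group the bits into nibbles: 0101 1010 1100 0001 1011 → 5AC1B.

0x5AC1B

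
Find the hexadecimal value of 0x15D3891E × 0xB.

Multiply each base-16 digit by 11, carrying:
  E×11 = 154 → write A carry 9
  1×11+9 = 20 → write 4 carry 1
  9×11+1 = 100 → write 4 carry 6
  8×11+6 = 94 → write E carry 5
  3×11+5 = 38 → write 6 carry 2
  D×11+2 = 145 → write 1 carry 9
  5×11+9 = 64 → write 0 carry 4
  1×11+4 = 15 → write F

0xF016E44A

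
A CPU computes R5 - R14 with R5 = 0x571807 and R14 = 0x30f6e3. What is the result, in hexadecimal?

0x262124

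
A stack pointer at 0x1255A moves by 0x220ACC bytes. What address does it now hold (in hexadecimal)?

Add column by column in base 16, right to left:
  A+C = 6 carry 1
  5+C+1 = 2 carry 1
  5+A+1 = 0 carry 1
  2+0+1 = 3
  1+2 = 3
  0+2 = 2

0x233026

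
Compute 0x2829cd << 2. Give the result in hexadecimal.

2 bits is not a whole number of base-16 digits; in binary: 1010000010100111001101 << 2 = 101000001010011100110100.

0xa0a734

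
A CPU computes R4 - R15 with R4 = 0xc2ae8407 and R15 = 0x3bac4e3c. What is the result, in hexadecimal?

Subtract column by column in base 16:
  7-c → b (borrow)
  0-3-1 → c (borrow)
  4-e-1 → 5 (borrow)
  8-4-1 → 3
  e-c → 2
  a-a → 0
  2-b → 7 (borrow)
  c-3-1 → 8

0x870235cb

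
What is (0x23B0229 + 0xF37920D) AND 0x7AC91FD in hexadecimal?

0x1209034

Add column by column in base 16, right to left:
  9+D = 6 carry 1
  2+0+1 = 3
  2+2 = 4
  0+9 = 9
  B+7 = 2 carry 1
  3+3+1 = 7
  2+F = 1 carry 1
  final carry 1
Sum = 0x11729436; now AND with 0x7AC91FD:
  1&0=0, 1&7=1, 7&A=2, 2&C=0, 9&9=9, 4&1=0, 3&F=3, 6&D=4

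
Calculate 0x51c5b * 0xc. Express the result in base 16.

0x3d5444

Multiply each base-16 digit by 12, carrying:
  b×12 = 132 → write 4 carry 8
  5×12+8 = 68 → write 4 carry 4
  c×12+4 = 148 → write 4 carry 9
  1×12+9 = 21 → write 5 carry 1
  5×12+1 = 61 → write d carry 3
  remaining carry: 3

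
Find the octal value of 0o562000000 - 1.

The trailing 6 digits are 0, so subtracting 1 borrows through: they become 7 and the next digit up decrements.

0o561777777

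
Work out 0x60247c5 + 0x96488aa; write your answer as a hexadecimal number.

0xf66d06f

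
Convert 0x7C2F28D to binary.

Expand each hex digit to 4 bits: 7=0111 C=1100 2=0010 F=1111 2=0010 8=1000 D=1101.

0b111110000101111001010001101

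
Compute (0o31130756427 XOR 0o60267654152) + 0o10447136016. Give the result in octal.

0o62026240613

First 0o31130756427 XOR 0o60267654152 = 0o51357102575.
Add column by column in base 8, right to left:
  5+6 = 3 carry 1
  7+1+1 = 1 carry 1
  5+0+1 = 6
  2+6 = 0 carry 1
  0+3+1 = 4
  1+1 = 2
  7+7 = 6 carry 1
  5+4+1 = 2 carry 1
  3+4+1 = 0 carry 1
  1+0+1 = 2
  5+1 = 6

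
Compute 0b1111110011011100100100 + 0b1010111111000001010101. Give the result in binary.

0b11010110010011101111001

Add column by column in base 2, right to left:
  0+1 = 1
  0+0 = 0
  1+1 = 0 carry 1
  0+0+1 = 1
  0+1 = 1
  1+0 = 1
  0+1 = 1
  0+0 = 0
  1+0 = 1
  1+0 = 1
  1+0 = 1
  0+0 = 0
  1+1 = 0 carry 1
  1+1+1 = 1 carry 1
  0+1+1 = 0 carry 1
  0+1+1 = 0 carry 1
  1+1+1 = 1 carry 1
  1+1+1 = 1 carry 1
  1+0+1 = 0 carry 1
  1+1+1 = 1 carry 1
  1+0+1 = 0 carry 1
  1+1+1 = 1 carry 1
  final carry 1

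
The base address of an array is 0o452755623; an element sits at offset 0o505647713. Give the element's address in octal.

0o1160625536

Add column by column in base 8, right to left:
  3+3 = 6
  2+1 = 3
  6+7 = 5 carry 1
  5+7+1 = 5 carry 1
  5+4+1 = 2 carry 1
  7+6+1 = 6 carry 1
  2+5+1 = 0 carry 1
  5+0+1 = 6
  4+5 = 1 carry 1
  final carry 1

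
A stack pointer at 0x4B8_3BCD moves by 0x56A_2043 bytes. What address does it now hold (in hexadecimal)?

0xA225C10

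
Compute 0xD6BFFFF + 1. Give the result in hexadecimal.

The trailing 4 digits are F (max in base 16), so adding 1 cascades: they roll to 0 and the next digit up increments.

0xD6C0000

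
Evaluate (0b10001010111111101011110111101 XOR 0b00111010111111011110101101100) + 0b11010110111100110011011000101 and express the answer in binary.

0b110000110111101101000110010110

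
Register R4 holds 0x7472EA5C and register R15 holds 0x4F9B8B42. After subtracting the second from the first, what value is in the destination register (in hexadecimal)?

0x24D75F1A

Subtract column by column in base 16:
  C-2 → A
  5-4 → 1
  A-B → F (borrow)
  E-8-1 → 5
  2-B → 7 (borrow)
  7-9-1 → D (borrow)
  4-F-1 → 4 (borrow)
  7-4-1 → 2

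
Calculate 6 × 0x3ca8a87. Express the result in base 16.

0x16bf3f2a

Multiply each base-16 digit by 6, carrying:
  7×6 = 42 → write a carry 2
  8×6+2 = 50 → write 2 carry 3
  a×6+3 = 63 → write f carry 3
  8×6+3 = 51 → write 3 carry 3
  a×6+3 = 63 → write f carry 3
  c×6+3 = 75 → write b carry 4
  3×6+4 = 22 → write 6 carry 1
  remaining carry: 1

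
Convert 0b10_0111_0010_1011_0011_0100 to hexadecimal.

0x272b34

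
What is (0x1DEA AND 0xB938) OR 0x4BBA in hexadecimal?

0x5BBA

0x1DEA AND 0xB938 = 0x1928.
Then OR with 0x4BBA.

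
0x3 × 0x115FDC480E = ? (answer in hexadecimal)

Multiply each base-16 digit by 3, carrying:
  E×3 = 42 → write A carry 2
  0×3+2 = 2 → write 2
  8×3 = 24 → write 8 carry 1
  4×3+1 = 13 → write D
  C×3 = 36 → write 4 carry 2
  D×3+2 = 41 → write 9 carry 2
  F×3+2 = 47 → write F carry 2
  5×3+2 = 17 → write 1 carry 1
  1×3+1 = 4 → write 4
  1×3 = 3 → write 3

0x341F94D82A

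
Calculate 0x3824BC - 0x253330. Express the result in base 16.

Subtract column by column in base 16:
  C-0 → C
  B-3 → 8
  4-3 → 1
  2-3 → F (borrow)
  8-5-1 → 2
  3-2 → 1

0x12F18C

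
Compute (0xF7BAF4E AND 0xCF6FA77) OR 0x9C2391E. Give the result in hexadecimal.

0xF7BAF4E AND 0xCF6FA77 = 0xC72AA46.
Then OR with 0x9C2391E.

0xDF2BB5E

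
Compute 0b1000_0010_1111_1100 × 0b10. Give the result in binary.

0b10000010111111000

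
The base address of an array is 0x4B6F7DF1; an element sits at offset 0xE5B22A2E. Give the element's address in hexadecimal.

0x13121A81F

Add column by column in base 16, right to left:
  1+E = F
  F+2 = 1 carry 1
  D+A+1 = 8 carry 1
  7+2+1 = A
  F+2 = 1 carry 1
  6+B+1 = 2 carry 1
  B+5+1 = 1 carry 1
  4+E+1 = 3 carry 1
  final carry 1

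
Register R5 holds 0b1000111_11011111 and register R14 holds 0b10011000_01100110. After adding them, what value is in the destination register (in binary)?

0b1110000001000101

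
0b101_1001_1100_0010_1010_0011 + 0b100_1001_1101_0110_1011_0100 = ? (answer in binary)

0b101000111001100101010111

Add column by column in base 2, right to left:
  1+0 = 1
  1+0 = 1
  0+1 = 1
  0+0 = 0
  0+1 = 1
  1+1 = 0 carry 1
  0+0+1 = 1
  1+1 = 0 carry 1
  0+0+1 = 1
  1+1 = 0 carry 1
  0+1+1 = 0 carry 1
  0+0+1 = 1
  0+1 = 1
  0+0 = 0
  1+1 = 0 carry 1
  1+1+1 = 1 carry 1
  1+1+1 = 1 carry 1
  0+0+1 = 1
  0+0 = 0
  1+1 = 0 carry 1
  1+0+1 = 0 carry 1
  0+0+1 = 1
  1+1 = 0 carry 1
  final carry 1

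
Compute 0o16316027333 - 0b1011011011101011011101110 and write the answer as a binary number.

0o16316027333 = 0b1110011001110000010111011011011 in binary.
Subtract column by column in base 2:
  1-0 → 1
  1-1 → 0
  0-1 → 1 (borrow)
  1-1-1 → 1 (borrow)
  1-0-1 → 0
  0-1 → 1 (borrow)
  1-1-1 → 1 (borrow)
  1-1-1 → 1 (borrow)
  0-0-1 → 1 (borrow)
  1-1-1 → 1 (borrow)
  1-1-1 → 1 (borrow)
  1-0-1 → 0
  0-1 → 1 (borrow)
  1-0-1 → 0
  0-1 → 1 (borrow)
  0-1-1 → 0 (borrow)
  0-1-1 → 0 (borrow)
  0-0-1 → 1 (borrow)
  0-1-1 → 0 (borrow)
  1-1-1 → 1 (borrow)
  1-0-1 → 0
  1-1 → 0
  0-1 → 1 (borrow)
  0-0-1 → 1 (borrow)
  1-1-1 → 1 (borrow)
  1-0-1 → 0
  0-0 → 0
  0-0 → 0
  1-0 → 1
  1-0 → 1
  1-0 → 1

0b1110001110010100101011111101101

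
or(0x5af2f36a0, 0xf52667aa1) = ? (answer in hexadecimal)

OR each hex digit independently (no carries):
  5|f=f, a|5=f, f|2=f, 2|6=6, f|6=f, 3|7=7, 6|a=e, a|a=a, 0|1=1

0xfff6f7ea1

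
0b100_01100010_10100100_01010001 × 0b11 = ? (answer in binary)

0b1101001001111110110011110011

Multiply each base-2 digit by 3, carrying:
  1×3 = 3 → write 1 carry 1
  0×3+1 = 1 → write 1
  0×3 = 0 → write 0
  0×3 = 0 → write 0
  1×3 = 3 → write 1 carry 1
  0×3+1 = 1 → write 1
  1×3 = 3 → write 1 carry 1
  0×3+1 = 1 → write 1
  0×3 = 0 → write 0
  0×3 = 0 → write 0
  1×3 = 3 → write 1 carry 1
  0×3+1 = 1 → write 1
  0×3 = 0 → write 0
  1×3 = 3 → write 1 carry 1
  0×3+1 = 1 → write 1
  1×3 = 3 → write 1 carry 1
  0×3+1 = 1 → write 1
  1×3 = 3 → write 1 carry 1
  0×3+1 = 1 → write 1
  0×3 = 0 → write 0
  0×3 = 0 → write 0
  1×3 = 3 → write 1 carry 1
  1×3+1 = 4 → write 0 carry 2
  0×3+2 = 2 → write 0 carry 1
  0×3+1 = 1 → write 1
  0×3 = 0 → write 0
  1×3 = 3 → write 1 carry 1
  remaining carry: 1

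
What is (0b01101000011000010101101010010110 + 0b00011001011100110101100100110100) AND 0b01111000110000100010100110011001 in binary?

Add column by column in base 2, right to left:
  0+0 = 0
  1+0 = 1
  1+1 = 0 carry 1
  0+0+1 = 1
  1+1 = 0 carry 1
  0+1+1 = 0 carry 1
  0+0+1 = 1
  1+0 = 1
  0+1 = 1
  1+0 = 1
  0+0 = 0
  1+1 = 0 carry 1
  1+1+1 = 1 carry 1
  0+0+1 = 1
  1+1 = 0 carry 1
  0+0+1 = 1
  1+1 = 0 carry 1
  0+1+1 = 0 carry 1
  0+0+1 = 1
  0+0 = 0
  0+1 = 1
  1+1 = 0 carry 1
  1+1+1 = 1 carry 1
  0+0+1 = 1
  0+1 = 1
  0+0 = 0
  0+0 = 0
  1+1 = 0 carry 1
  0+1+1 = 0 carry 1
  1+0+1 = 0 carry 1
  1+0+1 = 0 carry 1
  final carry 1
Sum = 0b10000001110101001011001111001010; now AND with 0b01111000110000100010100110011001:
  10000001110101001011001111001010
& 01111000110000100010100110011001
= 00000000110000000010000110001000

0b110000000010000110001000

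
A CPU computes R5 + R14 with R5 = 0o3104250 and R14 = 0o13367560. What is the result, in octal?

Add column by column in base 8, right to left:
  0+0 = 0
  5+6 = 3 carry 1
  2+5+1 = 0 carry 1
  4+7+1 = 4 carry 1
  0+6+1 = 7
  1+3 = 4
  3+3 = 6
  0+1 = 1

0o16474030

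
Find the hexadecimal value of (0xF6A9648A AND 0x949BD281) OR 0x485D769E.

0xDCDD769E

0xF6A9648A AND 0x949BD281 = 0x94894080.
Then OR with 0x485D769E.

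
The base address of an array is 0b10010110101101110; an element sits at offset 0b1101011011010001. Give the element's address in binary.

0b100000010000111111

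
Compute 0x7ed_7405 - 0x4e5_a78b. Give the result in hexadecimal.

Subtract column by column in base 16:
  5-b → a (borrow)
  0-8-1 → 7 (borrow)
  4-7-1 → c (borrow)
  7-a-1 → c (borrow)
  d-5-1 → 7
  e-e → 0
  7-4 → 3

0x307cc7a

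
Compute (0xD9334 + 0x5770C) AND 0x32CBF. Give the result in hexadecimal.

Add column by column in base 16, right to left:
  4+C = 0 carry 1
  3+0+1 = 4
  3+7 = A
  9+7 = 0 carry 1
  D+5+1 = 3 carry 1
  final carry 1
Sum = 0x130A40; now AND with 0x32CBF:
  1&0=0, 3&3=3, 0&2=0, A&C=8, 4&B=0, 0&F=0

0x30800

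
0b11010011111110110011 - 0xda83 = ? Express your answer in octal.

0o3062460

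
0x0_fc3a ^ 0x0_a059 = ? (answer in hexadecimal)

0x05c63

XOR each hex digit independently (no carries):
  0^0=0, f^a=5, c^0=c, 3^5=6, a^9=3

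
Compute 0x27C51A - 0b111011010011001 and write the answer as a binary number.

0b1001110100111010000001

0x27C51A = 0b1001111100010100011010 in binary.
Subtract column by column in base 2:
  0-1 → 1 (borrow)
  1-0-1 → 0
  0-0 → 0
  1-1 → 0
  1-1 → 0
  0-0 → 0
  0-0 → 0
  0-1 → 1 (borrow)
  1-0-1 → 0
  0-1 → 1 (borrow)
  1-1-1 → 1 (borrow)
  0-0-1 → 1 (borrow)
  0-1-1 → 0 (borrow)
  0-1-1 → 0 (borrow)
  1-1-1 → 1 (borrow)
  1-0-1 → 0
  1-0 → 1
  1-0 → 1
  1-0 → 1
  0-0 → 0
  0-0 → 0
  1-0 → 1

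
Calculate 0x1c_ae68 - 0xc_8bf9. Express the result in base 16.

0x10226f

Subtract column by column in base 16:
  8-9 → f (borrow)
  6-f-1 → 6 (borrow)
  e-b-1 → 2
  a-8 → 2
  c-c → 0
  1-0 → 1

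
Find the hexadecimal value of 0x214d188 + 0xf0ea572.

Add column by column in base 16, right to left:
  8+2 = a
  8+7 = f
  1+5 = 6
  d+a = 7 carry 1
  4+e+1 = 3 carry 1
  1+0+1 = 2
  2+f = 1 carry 1
  final carry 1

0x112376fa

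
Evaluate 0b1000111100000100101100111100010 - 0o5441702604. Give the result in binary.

0b11010111110101101010001011110

0o5441702604 = 0b101100100001111000010110000100 in binary.
Subtract column by column in base 2:
  0-0 → 0
  1-0 → 1
  0-1 → 1 (borrow)
  0-0-1 → 1 (borrow)
  0-0-1 → 1 (borrow)
  1-0-1 → 0
  1-0 → 1
  1-1 → 0
  1-1 → 0
  0-0 → 0
  0-1 → 1 (borrow)
  1-0-1 → 0
  1-0 → 1
  0-0 → 0
  1-0 → 1
  0-1 → 1 (borrow)
  0-1-1 → 0 (borrow)
  1-1-1 → 1 (borrow)
  0-1-1 → 0 (borrow)
  0-0-1 → 1 (borrow)
  0-0-1 → 1 (borrow)
  0-0-1 → 1 (borrow)
  0-0-1 → 1 (borrow)
  1-1-1 → 1 (borrow)
  1-0-1 → 0
  1-0 → 1
  1-1 → 0
  0-1 → 1 (borrow)
  0-0-1 → 1 (borrow)
  0-1-1 → 0 (borrow)
  1-0-1 → 0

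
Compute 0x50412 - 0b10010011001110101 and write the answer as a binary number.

0x50412 = 0b1010000010000010010 in binary.
Subtract column by column in base 2:
  0-1 → 1 (borrow)
  1-0-1 → 0
  0-1 → 1 (borrow)
  0-0-1 → 1 (borrow)
  1-1-1 → 1 (borrow)
  0-1-1 → 0 (borrow)
  0-1-1 → 0 (borrow)
  0-0-1 → 1 (borrow)
  0-0-1 → 1 (borrow)
  0-1-1 → 0 (borrow)
  1-1-1 → 1 (borrow)
  0-0-1 → 1 (borrow)
  0-0-1 → 1 (borrow)
  0-1-1 → 0 (borrow)
  0-0-1 → 1 (borrow)
  0-0-1 → 1 (borrow)
  1-1-1 → 1 (borrow)
  0-0-1 → 1 (borrow)
  1-0-1 → 0

0b111101110110011101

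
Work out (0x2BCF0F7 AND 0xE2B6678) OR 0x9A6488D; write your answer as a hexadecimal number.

0x2BCF0F7 AND 0xE2B6678 = 0x2286070.
Then OR with 0x9A6488D.

0xBAE68FD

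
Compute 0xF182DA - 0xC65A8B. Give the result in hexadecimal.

Subtract column by column in base 16:
  A-B → F (borrow)
  D-8-1 → 4
  2-A → 8 (borrow)
  8-5-1 → 2
  1-6 → B (borrow)
  F-C-1 → 2

0x2B284F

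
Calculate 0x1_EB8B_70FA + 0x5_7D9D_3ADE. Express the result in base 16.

0x76928ABD8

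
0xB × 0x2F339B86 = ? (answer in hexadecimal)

0x20737AEC2

Multiply each base-16 digit by 11, carrying:
  6×11 = 66 → write 2 carry 4
  8×11+4 = 92 → write C carry 5
  B×11+5 = 126 → write E carry 7
  9×11+7 = 106 → write A carry 6
  3×11+6 = 39 → write 7 carry 2
  3×11+2 = 35 → write 3 carry 2
  F×11+2 = 167 → write 7 carry 10
  2×11+10 = 32 → write 0 carry 2
  remaining carry: 2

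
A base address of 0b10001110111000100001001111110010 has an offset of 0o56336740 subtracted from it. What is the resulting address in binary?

0b10001110001010000101011000010010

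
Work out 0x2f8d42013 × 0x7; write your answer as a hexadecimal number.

Multiply each base-16 digit by 7, carrying:
  3×7 = 21 → write 5 carry 1
  1×7+1 = 8 → write 8
  0×7 = 0 → write 0
  2×7 = 14 → write e
  4×7 = 28 → write c carry 1
  d×7+1 = 92 → write c carry 5
  8×7+5 = 61 → write d carry 3
  f×7+3 = 108 → write c carry 6
  2×7+6 = 20 → write 4 carry 1
  remaining carry: 1

0x14cdcce085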